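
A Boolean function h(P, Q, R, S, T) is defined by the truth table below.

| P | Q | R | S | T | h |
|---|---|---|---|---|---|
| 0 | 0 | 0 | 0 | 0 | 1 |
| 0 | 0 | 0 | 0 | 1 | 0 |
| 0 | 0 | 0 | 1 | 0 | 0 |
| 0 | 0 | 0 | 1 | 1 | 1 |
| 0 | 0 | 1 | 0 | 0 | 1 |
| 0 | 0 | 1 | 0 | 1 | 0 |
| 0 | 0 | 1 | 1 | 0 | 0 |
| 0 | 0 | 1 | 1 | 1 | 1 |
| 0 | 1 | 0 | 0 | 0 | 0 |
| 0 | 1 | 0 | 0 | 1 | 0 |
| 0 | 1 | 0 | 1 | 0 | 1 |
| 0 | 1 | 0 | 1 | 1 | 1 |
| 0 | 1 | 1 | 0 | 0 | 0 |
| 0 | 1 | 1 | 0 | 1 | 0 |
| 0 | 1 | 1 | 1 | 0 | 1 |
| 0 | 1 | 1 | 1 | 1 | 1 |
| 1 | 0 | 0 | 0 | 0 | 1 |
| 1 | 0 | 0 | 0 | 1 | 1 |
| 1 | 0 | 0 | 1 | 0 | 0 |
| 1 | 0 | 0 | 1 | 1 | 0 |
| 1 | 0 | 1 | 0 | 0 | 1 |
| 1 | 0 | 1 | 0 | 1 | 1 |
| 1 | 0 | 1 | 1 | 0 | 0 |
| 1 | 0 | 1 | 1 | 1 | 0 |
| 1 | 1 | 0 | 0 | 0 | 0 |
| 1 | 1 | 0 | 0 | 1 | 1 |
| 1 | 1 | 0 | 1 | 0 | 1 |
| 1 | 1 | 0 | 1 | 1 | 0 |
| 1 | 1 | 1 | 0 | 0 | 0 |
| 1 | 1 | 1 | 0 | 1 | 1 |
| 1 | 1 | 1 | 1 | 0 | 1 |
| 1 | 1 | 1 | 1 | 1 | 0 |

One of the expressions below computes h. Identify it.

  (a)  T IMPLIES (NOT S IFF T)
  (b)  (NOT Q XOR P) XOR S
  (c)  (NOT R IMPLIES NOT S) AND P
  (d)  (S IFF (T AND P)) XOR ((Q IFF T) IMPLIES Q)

(a): at (0,0,0,0,1) it gives 1, but h = 0 — eliminated.
(b): at (0,0,0,0,1) it gives 1, but h = 0 — eliminated.
(c): at (0,0,0,0,0) it gives 0, but h = 1 — eliminated.
That leaves (d). Evaluating it on every row reproduces the table of h exactly.

d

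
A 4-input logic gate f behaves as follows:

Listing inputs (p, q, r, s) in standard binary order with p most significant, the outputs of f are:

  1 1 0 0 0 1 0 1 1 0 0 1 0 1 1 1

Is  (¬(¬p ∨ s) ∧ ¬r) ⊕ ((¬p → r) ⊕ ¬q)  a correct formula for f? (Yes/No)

No

Evaluate (¬(¬p ∨ s) ∧ ¬r) ⊕ ((¬p → r) ⊕ ¬q) on each row and compare to f:
  p=0, q=0, r=0, s=0: formula gives 1, f = 1 ✓
  p=0, q=0, r=0, s=1: formula gives 1, f = 1 ✓
  p=0, q=0, r=1, s=0: formula gives 0, f = 0 ✓
  p=0, q=0, r=1, s=1: formula gives 0, f = 0 ✓
  …
  p=0, q=1, r=0, s=1: formula gives 0, but f = 1 ✗
A single disagreement suffices: at (0,1,0,1) they differ, so the formula does not compute f.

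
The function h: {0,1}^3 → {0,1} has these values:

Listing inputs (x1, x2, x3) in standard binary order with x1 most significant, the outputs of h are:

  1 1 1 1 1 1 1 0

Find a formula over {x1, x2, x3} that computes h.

The output is 0 only when every input is 1 — NAND of all inputs.

h(x1, x2, x3) = NOT ((x1 AND x2) AND x3)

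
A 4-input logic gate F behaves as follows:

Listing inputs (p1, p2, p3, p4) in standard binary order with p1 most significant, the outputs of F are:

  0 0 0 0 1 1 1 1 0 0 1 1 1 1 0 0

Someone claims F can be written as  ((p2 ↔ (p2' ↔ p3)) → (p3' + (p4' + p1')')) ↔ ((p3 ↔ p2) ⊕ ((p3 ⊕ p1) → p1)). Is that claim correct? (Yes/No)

Yes

Check the formula against F row by row:
  p1=0, p2=0, p3=0, p4=0: formula gives 0, F = 0 ✓
  p1=0, p2=0, p3=0, p4=1: formula gives 0, F = 0 ✓
  p1=0, p2=0, p3=1, p4=0: formula gives 0, F = 0 ✓
  p1=0, p2=0, p3=1, p4=1: formula gives 0, F = 0 ✓
  …and likewise for the remaining 12 rows.
No disagreement on any input; they are logically equivalent.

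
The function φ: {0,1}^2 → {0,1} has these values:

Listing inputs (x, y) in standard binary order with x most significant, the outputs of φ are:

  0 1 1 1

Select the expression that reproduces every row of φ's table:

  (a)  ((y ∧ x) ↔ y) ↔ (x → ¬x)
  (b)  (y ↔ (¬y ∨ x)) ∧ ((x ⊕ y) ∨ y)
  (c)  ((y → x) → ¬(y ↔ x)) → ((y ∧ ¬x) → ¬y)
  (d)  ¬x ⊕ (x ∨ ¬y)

(a) fails at (0,0): the formula yields 1, φ is 0.
(b) fails at (0,1): the formula yields 0, φ is 1.
(c) fails at (0,0): the formula yields 1, φ is 0.
That leaves (d). Evaluating it on every row reproduces the table of φ exactly.

d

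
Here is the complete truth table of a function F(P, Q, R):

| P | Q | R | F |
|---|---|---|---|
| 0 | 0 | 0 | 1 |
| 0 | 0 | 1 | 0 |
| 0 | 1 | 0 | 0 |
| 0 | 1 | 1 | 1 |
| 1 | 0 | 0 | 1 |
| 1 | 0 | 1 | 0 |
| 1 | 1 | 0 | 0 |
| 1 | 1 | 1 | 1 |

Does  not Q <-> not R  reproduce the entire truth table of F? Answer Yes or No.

Test each input against both F and the formula:
  P=0, Q=0, R=0: formula gives 1, F = 1 ✓
  P=0, Q=0, R=1: formula gives 0, F = 0 ✓
  P=0, Q=1, R=0: formula gives 0, F = 0 ✓
  P=0, Q=1, R=1: formula gives 1, F = 1 ✓
  P=1, Q=0, R=0: formula gives 1, F = 1 ✓
  …and likewise for the remaining 3 rows.
No disagreement on any input; they are logically equivalent.

Yes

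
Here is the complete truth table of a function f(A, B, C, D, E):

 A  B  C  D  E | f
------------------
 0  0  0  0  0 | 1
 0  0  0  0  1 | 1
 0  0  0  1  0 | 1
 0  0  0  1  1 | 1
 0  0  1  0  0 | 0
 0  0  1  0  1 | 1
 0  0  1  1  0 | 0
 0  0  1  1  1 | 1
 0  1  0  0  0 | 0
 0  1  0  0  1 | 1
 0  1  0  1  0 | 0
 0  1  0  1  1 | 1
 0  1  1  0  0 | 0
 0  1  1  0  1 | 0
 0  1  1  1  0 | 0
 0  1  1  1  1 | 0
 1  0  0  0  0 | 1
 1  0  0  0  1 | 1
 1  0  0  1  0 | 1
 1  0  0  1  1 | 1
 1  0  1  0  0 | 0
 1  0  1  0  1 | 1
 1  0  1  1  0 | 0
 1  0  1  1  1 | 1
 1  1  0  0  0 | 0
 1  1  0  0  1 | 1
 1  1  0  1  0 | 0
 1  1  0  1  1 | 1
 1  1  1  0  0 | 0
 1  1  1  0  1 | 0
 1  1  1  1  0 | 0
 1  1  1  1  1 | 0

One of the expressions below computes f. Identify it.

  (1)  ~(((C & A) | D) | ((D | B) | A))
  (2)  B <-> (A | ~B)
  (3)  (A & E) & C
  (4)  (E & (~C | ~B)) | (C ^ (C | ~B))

4

(1): at (0,0,0,1,0) it gives 0, but f = 1 — eliminated.
(2): at (0,0,0,0,0) it gives 0, but f = 1 — eliminated.
(3): at (0,0,0,0,0) it gives 0, but f = 1 — eliminated.
That leaves (4). Evaluating it on every row reproduces the table of f exactly.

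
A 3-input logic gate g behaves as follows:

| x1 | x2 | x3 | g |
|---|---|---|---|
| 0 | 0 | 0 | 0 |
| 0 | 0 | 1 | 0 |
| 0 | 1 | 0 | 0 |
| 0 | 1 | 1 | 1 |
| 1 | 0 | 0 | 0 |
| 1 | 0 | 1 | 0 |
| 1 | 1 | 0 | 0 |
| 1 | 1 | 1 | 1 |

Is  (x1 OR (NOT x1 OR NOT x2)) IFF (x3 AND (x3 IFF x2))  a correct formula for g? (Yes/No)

Yes

Check the formula against g row by row:
  x1=0, x2=0, x3=0: formula gives 0, g = 0 ✓
  x1=0, x2=0, x3=1: formula gives 0, g = 0 ✓
  x1=0, x2=1, x3=0: formula gives 0, g = 0 ✓
  x1=0, x2=1, x3=1: formula gives 1, g = 1 ✓
  x1=1, x2=0, x3=0: formula gives 0, g = 0 ✓
  …and likewise for the remaining 3 rows.
Every row agrees, so the formula is equivalent.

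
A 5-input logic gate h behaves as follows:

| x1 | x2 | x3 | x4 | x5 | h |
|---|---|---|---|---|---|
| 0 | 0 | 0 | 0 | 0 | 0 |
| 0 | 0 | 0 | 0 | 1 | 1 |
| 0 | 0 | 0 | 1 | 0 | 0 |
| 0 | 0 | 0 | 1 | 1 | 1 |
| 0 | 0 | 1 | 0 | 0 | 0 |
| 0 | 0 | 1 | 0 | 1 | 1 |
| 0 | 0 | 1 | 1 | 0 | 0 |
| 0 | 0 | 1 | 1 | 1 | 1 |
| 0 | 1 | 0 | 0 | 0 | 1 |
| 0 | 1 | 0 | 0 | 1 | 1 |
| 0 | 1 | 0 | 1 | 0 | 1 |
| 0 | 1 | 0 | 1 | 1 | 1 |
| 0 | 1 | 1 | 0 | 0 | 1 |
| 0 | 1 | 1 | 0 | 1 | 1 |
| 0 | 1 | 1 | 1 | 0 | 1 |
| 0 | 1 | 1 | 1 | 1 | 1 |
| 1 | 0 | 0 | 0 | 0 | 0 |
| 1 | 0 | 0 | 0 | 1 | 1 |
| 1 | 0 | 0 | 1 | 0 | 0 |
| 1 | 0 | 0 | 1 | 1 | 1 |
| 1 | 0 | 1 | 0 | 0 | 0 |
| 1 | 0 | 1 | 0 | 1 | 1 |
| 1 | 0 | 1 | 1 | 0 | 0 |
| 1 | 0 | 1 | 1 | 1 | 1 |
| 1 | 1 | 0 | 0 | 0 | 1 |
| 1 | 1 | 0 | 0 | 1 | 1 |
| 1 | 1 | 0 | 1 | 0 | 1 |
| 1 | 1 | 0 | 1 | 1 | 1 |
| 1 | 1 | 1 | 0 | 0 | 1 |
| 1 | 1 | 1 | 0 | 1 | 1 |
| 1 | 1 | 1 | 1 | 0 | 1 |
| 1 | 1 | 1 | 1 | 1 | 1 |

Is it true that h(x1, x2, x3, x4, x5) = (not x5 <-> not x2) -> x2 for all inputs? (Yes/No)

Check the formula against h row by row:
  x1=0, x2=0, x3=0, x4=0, x5=0: formula gives 0, h = 0 ✓
  x1=0, x2=0, x3=0, x4=0, x5=1: formula gives 1, h = 1 ✓
  x1=0, x2=0, x3=0, x4=1, x5=0: formula gives 0, h = 0 ✓
  x1=0, x2=0, x3=0, x4=1, x5=1: formula gives 1, h = 1 ✓
  … (the remaining 28 rows also agree.)
Every row agrees, so the formula is equivalent.

Yes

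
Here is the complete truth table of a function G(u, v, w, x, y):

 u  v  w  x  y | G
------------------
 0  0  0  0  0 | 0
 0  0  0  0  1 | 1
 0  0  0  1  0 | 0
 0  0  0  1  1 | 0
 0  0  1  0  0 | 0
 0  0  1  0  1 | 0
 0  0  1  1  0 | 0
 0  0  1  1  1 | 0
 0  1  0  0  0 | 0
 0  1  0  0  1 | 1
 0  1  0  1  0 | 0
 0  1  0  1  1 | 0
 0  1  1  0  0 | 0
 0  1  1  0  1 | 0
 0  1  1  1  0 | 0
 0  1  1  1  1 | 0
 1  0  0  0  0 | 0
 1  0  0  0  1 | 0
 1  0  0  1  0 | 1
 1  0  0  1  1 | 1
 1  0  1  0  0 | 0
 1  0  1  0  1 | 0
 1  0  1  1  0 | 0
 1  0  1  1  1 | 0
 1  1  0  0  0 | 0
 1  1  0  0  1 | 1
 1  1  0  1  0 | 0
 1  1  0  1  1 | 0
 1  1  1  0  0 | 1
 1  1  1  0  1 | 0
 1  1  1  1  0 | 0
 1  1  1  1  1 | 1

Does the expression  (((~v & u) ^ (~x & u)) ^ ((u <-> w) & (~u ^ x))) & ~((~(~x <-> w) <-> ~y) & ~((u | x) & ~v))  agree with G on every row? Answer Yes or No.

Evaluate (((~v & u) ^ (~x & u)) ^ ((u <-> w) & (~u ^ x))) & ~((~(~x <-> w) <-> ~y) & ~((u | x) & ~v)) on each row and compare to G:
  u=0, v=0, w=0, x=0, y=0: formula gives 0, G = 0 ✓
  u=0, v=0, w=0, x=0, y=1: formula gives 1, G = 1 ✓
  u=0, v=0, w=0, x=1, y=0: formula gives 0, G = 0 ✓
  u=0, v=0, w=0, x=1, y=1: formula gives 0, G = 0 ✓
  …and likewise for the remaining 28 rows.
Every row agrees, so the formula is equivalent.

Yes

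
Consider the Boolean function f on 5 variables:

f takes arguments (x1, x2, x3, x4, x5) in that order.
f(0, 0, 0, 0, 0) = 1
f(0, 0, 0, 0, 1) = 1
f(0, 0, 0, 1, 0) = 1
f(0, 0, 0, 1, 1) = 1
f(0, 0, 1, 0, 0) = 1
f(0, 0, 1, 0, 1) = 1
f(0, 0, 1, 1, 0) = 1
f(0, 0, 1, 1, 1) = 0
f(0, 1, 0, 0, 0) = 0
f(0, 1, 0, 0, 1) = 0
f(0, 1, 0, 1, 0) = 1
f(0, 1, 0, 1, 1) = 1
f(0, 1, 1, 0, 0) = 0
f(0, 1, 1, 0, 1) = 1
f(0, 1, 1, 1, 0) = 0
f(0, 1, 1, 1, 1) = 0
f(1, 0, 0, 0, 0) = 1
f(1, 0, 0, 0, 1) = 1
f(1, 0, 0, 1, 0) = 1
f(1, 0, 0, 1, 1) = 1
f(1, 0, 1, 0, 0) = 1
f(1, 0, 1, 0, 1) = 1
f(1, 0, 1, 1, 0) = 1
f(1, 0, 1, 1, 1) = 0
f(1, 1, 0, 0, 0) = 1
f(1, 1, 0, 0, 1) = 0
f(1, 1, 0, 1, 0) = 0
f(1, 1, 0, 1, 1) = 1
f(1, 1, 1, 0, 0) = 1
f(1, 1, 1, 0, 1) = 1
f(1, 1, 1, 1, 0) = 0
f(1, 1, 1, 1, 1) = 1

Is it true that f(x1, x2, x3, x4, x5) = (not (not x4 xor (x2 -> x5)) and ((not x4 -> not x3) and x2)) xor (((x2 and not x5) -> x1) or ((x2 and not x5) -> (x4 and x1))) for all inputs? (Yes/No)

No

Test each input against both f and the formula:
  x1=0, x2=0, x3=0, x4=0, x5=0: formula gives 1, f = 1 ✓
  x1=0, x2=0, x3=0, x4=0, x5=1: formula gives 1, f = 1 ✓
  x1=0, x2=0, x3=0, x4=1, x5=0: formula gives 1, f = 1 ✓
  x1=0, x2=0, x3=0, x4=1, x5=1: formula gives 1, f = 1 ✓
  …
  x1=0, x2=0, x3=1, x4=1, x5=1: formula gives 1, but f = 0 ✗
Since they disagree at (0,0,1,1,1), the expression is not a correct formula for f.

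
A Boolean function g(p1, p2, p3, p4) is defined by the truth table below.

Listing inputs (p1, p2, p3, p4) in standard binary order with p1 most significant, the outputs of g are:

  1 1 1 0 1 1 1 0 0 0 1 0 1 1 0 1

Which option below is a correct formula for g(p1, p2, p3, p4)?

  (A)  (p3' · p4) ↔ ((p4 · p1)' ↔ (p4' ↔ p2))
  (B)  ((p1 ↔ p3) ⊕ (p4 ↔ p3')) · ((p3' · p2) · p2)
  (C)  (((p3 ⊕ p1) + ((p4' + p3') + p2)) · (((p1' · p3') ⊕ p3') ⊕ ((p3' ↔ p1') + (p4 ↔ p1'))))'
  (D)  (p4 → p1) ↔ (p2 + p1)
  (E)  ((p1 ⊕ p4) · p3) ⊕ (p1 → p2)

(A) disagrees with g on (0,1,0,0) (formula → 0, table → 1); rule it out.
(B) disagrees with g on (0,0,0,0) (formula → 0, table → 1); rule it out.
(C) disagrees with g on (0,0,0,0) (formula → 0, table → 1); rule it out.
(D) disagrees with g on (0,0,0,0) (formula → 0, table → 1); rule it out.
(E) is the remaining candidate, and it agrees with g on all 16 inputs.

E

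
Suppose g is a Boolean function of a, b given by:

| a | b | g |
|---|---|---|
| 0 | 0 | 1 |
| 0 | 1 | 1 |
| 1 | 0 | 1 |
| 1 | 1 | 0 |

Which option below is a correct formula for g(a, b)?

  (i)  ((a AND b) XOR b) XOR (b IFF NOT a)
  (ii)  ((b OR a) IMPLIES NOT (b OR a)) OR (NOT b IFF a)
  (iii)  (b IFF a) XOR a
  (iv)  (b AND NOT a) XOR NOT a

(i): at (0,0) it gives 0, but g = 1 — eliminated.
(iii): at (0,1) it gives 0, but g = 1 — eliminated.
(iv): at (0,1) it gives 0, but g = 1 — eliminated.
(ii) is the remaining candidate, and it agrees with g on all 4 inputs.

ii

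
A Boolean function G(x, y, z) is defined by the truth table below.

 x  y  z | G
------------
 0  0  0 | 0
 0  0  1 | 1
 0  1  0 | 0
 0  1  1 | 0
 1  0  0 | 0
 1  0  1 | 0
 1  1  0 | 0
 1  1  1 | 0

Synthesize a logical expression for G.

G(x, y, z) = (NOT x AND NOT y) AND z

G is 1 on exactly one input, (0,0,1), whose minterm is ¬x·¬y·z. So G is just that conjunction.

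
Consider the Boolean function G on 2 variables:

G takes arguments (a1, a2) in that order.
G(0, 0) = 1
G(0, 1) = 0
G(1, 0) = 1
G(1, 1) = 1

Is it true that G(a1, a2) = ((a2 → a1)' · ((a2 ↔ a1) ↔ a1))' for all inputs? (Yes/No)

Yes

Evaluate ((a2 → a1)' · ((a2 ↔ a1) ↔ a1))' on each row and compare to G:
  a1=0, a2=0: formula gives 1, G = 1 ✓
  a1=0, a2=1: formula gives 0, G = 0 ✓
  a1=1, a2=0: formula gives 1, G = 1 ✓
  a1=1, a2=1: formula gives 1, G = 1 ✓
Every row agrees, so the formula is equivalent.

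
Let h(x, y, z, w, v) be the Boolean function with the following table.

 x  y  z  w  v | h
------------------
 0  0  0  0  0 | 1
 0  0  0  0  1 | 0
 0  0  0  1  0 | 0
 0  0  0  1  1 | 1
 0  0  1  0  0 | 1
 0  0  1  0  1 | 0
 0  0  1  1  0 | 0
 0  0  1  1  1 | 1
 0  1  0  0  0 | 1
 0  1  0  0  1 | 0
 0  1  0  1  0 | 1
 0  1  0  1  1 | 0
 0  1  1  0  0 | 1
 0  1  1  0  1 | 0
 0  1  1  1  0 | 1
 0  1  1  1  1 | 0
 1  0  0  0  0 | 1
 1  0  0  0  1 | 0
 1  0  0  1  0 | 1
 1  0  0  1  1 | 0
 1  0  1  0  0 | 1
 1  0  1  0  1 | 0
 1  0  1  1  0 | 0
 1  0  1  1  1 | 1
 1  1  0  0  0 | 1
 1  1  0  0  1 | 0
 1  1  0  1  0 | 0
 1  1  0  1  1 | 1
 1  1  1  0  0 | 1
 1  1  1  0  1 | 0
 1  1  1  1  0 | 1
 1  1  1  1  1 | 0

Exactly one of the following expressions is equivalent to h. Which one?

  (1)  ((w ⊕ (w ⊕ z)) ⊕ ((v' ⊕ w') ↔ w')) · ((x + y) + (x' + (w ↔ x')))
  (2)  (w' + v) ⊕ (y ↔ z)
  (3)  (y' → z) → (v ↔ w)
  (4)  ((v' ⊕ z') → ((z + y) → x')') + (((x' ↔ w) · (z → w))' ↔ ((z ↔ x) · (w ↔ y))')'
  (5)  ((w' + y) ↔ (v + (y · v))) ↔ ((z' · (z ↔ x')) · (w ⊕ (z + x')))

(1) disagrees with h on (0,0,0,0,0) (formula → 0, table → 1); rule it out.
(2) disagrees with h on (0,0,0,0,0) (formula → 0, table → 1); rule it out.
(3) disagrees with h on (0,0,0,0,1) (formula → 1, table → 0); rule it out.
(4) disagrees with h on (0,0,0,0,1) (formula → 1, table → 0); rule it out.
That leaves (5). Evaluating it on every row reproduces the table of h exactly.

5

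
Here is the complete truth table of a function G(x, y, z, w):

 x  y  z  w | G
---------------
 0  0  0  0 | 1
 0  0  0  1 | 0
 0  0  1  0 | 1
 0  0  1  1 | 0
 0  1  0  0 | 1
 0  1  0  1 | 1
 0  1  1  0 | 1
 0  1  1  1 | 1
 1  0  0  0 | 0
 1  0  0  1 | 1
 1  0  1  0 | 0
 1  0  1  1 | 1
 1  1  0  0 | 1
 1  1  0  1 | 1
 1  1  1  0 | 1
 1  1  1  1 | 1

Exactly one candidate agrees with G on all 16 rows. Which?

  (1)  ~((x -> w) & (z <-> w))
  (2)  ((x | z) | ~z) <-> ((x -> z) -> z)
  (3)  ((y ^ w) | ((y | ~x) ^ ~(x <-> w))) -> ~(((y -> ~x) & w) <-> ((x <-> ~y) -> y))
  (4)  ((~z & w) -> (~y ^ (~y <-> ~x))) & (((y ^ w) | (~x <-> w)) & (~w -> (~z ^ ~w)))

(1) fails at (0,0,0,0): the formula yields 0, G is 1.
(2) fails at (0,0,0,0): the formula yields 0, G is 1.
(4) fails at (0,0,0,0): the formula yields 0, G is 1.
That leaves (3). Evaluating it on every row reproduces the table of G exactly.

3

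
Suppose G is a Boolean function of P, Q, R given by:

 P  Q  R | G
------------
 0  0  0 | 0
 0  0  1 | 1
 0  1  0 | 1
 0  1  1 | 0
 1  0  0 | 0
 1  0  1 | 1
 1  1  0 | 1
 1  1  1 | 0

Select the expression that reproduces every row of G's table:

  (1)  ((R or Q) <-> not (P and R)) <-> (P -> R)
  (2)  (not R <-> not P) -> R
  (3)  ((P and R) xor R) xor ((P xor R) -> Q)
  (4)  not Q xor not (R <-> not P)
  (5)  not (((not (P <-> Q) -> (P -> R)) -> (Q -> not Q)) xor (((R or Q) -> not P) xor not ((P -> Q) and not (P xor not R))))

(1): at (0,1,1) it gives 1, but G = 0 — eliminated.
(2): at (0,1,0) it gives 0, but G = 1 — eliminated.
(3): at (0,0,0) it gives 1, but G = 0 — eliminated.
(4): at (1,0,0) it gives 1, but G = 0 — eliminated.
(5) is the remaining candidate, and it agrees with G on all 8 inputs.

5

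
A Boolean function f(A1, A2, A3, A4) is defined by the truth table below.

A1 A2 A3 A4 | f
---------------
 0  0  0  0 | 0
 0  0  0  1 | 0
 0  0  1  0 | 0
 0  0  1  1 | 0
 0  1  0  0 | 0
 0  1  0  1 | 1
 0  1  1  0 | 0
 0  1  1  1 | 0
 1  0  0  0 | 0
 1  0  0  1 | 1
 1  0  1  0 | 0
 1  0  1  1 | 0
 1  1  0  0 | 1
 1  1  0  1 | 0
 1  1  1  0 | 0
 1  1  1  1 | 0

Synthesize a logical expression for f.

Collect the rows where f=1 — (0,1,0,1), (1,0,0,1), (1,1,0,0) — and write one minterm per row: ¬A1·A2·¬A3·A4, A1·¬A2·¬A3·A4, A1·A2·¬A3·¬A4. Their union (logical OR) reproduces the table exactly.

f(A1, A2, A3, A4) = ((((not A1 and A2) and not A3) and A4) or (((A1 and not A2) and not A3) and A4)) or (((A1 and A2) and not A3) and not A4)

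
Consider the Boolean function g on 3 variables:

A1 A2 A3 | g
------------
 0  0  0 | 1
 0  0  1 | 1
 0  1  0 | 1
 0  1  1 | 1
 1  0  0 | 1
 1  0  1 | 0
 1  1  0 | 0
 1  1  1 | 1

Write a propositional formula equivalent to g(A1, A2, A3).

g(A1, A2, A3) = NOT (((A1 AND NOT A2) AND A3) OR ((A1 AND A2) AND NOT A3))

The 0-rows are (1,0,1), (1,1,0). Take each as a conjunction (A1·¬A2·A3, A1·A2·¬A3), form their disjunction, and complement — that gives a formula that is 1 everywhere g is.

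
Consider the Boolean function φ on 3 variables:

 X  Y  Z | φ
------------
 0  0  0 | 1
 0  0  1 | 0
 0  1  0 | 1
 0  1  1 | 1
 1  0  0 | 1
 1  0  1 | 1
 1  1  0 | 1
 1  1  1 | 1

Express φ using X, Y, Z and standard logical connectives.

φ(X, Y, Z) = NOT ((NOT X AND NOT Y) AND Z)

Only row (0,0,1) gives 0. So φ is 1 everywhere except there — the complement of the minterm ¬X·¬Y·Z.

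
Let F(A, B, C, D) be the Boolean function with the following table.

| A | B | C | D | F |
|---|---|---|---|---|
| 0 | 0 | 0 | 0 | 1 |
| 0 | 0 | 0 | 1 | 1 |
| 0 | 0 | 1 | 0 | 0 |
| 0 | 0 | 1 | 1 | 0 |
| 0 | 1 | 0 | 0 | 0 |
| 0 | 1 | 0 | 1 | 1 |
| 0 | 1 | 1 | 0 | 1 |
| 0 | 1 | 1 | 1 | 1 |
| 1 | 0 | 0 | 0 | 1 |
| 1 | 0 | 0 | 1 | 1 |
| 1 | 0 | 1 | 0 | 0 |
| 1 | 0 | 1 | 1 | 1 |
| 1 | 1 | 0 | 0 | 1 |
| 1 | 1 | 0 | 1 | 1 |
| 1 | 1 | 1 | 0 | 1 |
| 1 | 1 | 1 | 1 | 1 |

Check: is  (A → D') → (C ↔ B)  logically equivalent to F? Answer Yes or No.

Test each input against both F and the formula:
  A=0, B=0, C=0, D=0: formula gives 1, F = 1 ✓
  A=0, B=0, C=0, D=1: formula gives 1, F = 1 ✓
  A=0, B=0, C=1, D=0: formula gives 0, F = 0 ✓
  A=0, B=0, C=1, D=1: formula gives 0, F = 0 ✓
  …
  A=0, B=1, C=0, D=1: formula gives 0, but F = 1 ✗
A single disagreement suffices: at (0,1,0,1) they differ, so the formula does not compute F.

No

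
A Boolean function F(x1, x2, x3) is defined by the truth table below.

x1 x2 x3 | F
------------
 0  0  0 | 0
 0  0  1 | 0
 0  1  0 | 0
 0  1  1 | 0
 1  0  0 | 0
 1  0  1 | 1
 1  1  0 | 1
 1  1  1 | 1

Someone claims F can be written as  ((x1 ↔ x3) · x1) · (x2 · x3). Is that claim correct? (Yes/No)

No

Test each input against both F and the formula:
  x1=0, x2=0, x3=0: formula gives 0, F = 0 ✓
  x1=0, x2=0, x3=1: formula gives 0, F = 0 ✓
  x1=0, x2=1, x3=0: formula gives 0, F = 0 ✓
  x1=0, x2=1, x3=1: formula gives 0, F = 0 ✓
  x1=1, x2=0, x3=0: formula gives 0, F = 0 ✓
  x1=1, x2=0, x3=1: formula gives 0, but F = 1 ✗
Since they disagree at (1,0,1), the expression is not a correct formula for F.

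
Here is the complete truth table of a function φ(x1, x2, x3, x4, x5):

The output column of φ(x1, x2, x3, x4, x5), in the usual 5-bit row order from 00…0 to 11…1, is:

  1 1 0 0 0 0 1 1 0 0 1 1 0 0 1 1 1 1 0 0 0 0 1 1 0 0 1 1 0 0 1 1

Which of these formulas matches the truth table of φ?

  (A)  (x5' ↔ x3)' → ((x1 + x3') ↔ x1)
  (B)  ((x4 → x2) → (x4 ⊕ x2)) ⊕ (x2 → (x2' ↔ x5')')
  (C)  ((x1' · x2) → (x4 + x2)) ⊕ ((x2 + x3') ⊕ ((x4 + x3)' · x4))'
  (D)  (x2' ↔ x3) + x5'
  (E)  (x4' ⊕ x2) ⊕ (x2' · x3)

E

(A) fails at (0,0,0,0,0): the formula yields 0, φ is 1.
(B) fails at (0,0,1,0,0): the formula yields 1, φ is 0.
(C) fails at (0,0,0,1,0): the formula yields 1, φ is 0.
(D) fails at (0,0,0,0,1): the formula yields 0, φ is 1.
(E) is the remaining candidate, and it agrees with φ on all 32 inputs.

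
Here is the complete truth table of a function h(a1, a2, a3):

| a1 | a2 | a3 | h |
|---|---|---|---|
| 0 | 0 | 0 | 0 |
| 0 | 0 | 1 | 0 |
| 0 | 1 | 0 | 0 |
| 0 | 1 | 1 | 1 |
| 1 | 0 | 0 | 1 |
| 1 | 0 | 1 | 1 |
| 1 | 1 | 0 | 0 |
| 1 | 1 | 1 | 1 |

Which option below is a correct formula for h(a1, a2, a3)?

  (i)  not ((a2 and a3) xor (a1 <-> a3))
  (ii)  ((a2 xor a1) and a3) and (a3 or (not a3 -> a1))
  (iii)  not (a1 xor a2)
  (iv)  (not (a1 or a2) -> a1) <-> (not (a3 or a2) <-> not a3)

iv

(i) fails at (0,0,1): the formula yields 1, h is 0.
(ii) fails at (1,0,0): the formula yields 0, h is 1.
(iii) fails at (0,0,0): the formula yields 1, h is 0.
Only (iv) survives; checking it on all 8 rows confirms it matches h.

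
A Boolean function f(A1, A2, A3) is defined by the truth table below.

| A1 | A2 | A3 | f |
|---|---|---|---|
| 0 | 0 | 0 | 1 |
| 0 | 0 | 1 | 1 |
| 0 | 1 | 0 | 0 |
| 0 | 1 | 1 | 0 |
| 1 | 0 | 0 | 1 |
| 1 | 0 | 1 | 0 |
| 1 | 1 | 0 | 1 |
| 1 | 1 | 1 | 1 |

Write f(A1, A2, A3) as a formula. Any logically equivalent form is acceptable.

f(A1, A2, A3) = NOT ((((NOT A1 AND A2) AND NOT A3) OR ((NOT A1 AND A2) AND A3)) OR ((A1 AND NOT A2) AND A3))

f is 0 on only 3 rows — (0,1,0), (0,1,1), (1,0,1). Writing each as a minterm (¬A1·A2·¬A3, ¬A1·A2·A3, A1·¬A2·A3) and OR-ing them characterizes exactly where f=0, so f is the negation of that disjunction.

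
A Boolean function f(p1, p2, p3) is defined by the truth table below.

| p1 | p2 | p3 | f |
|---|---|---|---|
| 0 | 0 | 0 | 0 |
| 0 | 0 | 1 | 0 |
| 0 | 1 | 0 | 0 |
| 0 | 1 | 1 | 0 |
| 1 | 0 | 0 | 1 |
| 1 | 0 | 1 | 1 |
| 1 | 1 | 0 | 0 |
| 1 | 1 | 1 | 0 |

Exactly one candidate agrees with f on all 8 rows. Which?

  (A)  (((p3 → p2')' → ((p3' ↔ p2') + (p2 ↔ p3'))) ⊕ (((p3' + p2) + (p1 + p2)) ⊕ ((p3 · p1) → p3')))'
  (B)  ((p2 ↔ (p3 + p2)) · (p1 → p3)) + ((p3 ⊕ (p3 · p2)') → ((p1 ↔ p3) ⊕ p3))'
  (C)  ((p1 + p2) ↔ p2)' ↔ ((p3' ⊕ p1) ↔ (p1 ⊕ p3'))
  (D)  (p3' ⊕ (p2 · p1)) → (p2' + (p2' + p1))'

C

(A): at (0,0,1) it gives 1, but f = 0 — eliminated.
(B): at (0,0,0) it gives 1, but f = 0 — eliminated.
(D): at (0,0,1) it gives 1, but f = 0 — eliminated.
(C) is the remaining candidate, and it agrees with f on all 8 inputs.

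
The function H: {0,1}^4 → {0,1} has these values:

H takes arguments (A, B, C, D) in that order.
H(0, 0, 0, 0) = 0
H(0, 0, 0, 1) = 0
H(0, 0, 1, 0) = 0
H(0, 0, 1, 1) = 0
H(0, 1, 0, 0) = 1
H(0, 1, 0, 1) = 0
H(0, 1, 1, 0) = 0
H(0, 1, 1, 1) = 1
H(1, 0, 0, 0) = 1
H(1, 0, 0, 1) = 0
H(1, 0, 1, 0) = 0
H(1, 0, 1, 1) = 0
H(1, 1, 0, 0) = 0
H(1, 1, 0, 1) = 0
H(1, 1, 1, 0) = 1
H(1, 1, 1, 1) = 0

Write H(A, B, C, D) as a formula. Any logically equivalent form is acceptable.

Collect the rows where H=1 — (0,1,0,0), (0,1,1,1), (1,0,0,0), (1,1,1,0) — and write one minterm per row: ¬A·B·¬C·¬D, ¬A·B·C·D, A·¬B·¬C·¬D, A·B·C·¬D. Their union (logical OR) reproduces the table exactly.

H(A, B, C, D) = (((((NOT A AND B) AND NOT C) AND NOT D) OR (((NOT A AND B) AND C) AND D)) OR (((A AND NOT B) AND NOT C) AND NOT D)) OR (((A AND B) AND C) AND NOT D)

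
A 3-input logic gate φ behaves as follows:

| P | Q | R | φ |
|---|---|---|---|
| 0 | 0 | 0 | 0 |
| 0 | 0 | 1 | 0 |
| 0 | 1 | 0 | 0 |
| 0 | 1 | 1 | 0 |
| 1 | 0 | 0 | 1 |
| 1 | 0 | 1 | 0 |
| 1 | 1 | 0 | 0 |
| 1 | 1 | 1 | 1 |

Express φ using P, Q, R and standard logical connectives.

φ(P, Q, R) = ((P · Q') · R') + ((P · Q) · R)

The 1-rows are (1,0,0), (1,1,1). Each contributes one minterm — P·¬Q·¬R; P·Q·R — and their disjunction is a sum-of-products form of φ.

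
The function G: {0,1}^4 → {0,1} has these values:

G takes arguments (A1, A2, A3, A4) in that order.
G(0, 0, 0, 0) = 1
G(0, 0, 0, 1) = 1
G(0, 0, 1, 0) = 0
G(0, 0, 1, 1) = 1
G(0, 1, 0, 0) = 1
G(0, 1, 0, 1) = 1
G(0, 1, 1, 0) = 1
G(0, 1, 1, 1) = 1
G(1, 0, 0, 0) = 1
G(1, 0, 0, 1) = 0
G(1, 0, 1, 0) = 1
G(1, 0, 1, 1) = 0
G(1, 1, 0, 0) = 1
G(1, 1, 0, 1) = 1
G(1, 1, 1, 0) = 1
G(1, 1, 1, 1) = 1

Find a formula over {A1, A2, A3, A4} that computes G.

The 0-rows are (0,0,1,0), (1,0,0,1), (1,0,1,1). Take each as a conjunction (¬A1·¬A2·A3·¬A4, A1·¬A2·¬A3·A4, A1·¬A2·A3·A4), form their disjunction, and complement — that gives a formula that is 1 everywhere G is.

G(A1, A2, A3, A4) = (((((A1' · A2') · A3) · A4') + (((A1 · A2') · A3') · A4)) + (((A1 · A2') · A3) · A4))'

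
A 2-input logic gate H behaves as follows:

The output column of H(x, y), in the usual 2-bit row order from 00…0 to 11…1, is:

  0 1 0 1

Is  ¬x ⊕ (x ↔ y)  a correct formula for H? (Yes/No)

Test each input against both H and the formula:
  x=0, y=0: formula gives 0, H = 0 ✓
  x=0, y=1: formula gives 1, H = 1 ✓
  x=1, y=0: formula gives 0, H = 0 ✓
  x=1, y=1: formula gives 1, H = 1 ✓
Every row agrees, so the formula is equivalent.

Yes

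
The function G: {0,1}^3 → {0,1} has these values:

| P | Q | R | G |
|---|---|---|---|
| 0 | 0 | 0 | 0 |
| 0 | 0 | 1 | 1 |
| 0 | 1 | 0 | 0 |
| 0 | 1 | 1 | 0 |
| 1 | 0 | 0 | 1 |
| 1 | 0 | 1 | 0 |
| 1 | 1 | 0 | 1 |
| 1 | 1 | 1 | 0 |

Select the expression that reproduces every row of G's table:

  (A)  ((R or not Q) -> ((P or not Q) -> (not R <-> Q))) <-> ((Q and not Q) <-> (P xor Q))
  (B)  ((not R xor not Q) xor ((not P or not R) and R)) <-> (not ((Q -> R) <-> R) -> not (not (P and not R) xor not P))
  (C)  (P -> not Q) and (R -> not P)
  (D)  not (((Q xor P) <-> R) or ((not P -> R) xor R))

(B) fails at (0,0,1): the formula yields 0, G is 1.
(C) fails at (0,0,0): the formula yields 1, G is 0.
(D) fails at (0,1,0): the formula yields 1, G is 0.
Only (A) survives; checking it on all 8 rows confirms it matches G.

A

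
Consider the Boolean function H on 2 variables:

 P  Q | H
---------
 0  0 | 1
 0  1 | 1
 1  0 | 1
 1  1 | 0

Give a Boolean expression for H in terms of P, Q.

H(P, Q) = (P · Q)'

The output is 0 only when every input is 1 — NAND of all inputs.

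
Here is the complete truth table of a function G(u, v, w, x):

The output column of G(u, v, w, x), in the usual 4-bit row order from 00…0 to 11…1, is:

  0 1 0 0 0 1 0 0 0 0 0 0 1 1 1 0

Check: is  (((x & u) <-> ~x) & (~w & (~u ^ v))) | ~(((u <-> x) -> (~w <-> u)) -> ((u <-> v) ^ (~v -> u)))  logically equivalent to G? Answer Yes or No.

Check the formula against G row by row:
  u=0, v=0, w=0, x=0: formula gives 0, G = 0 ✓
  u=0, v=0, w=0, x=1: formula gives 1, G = 1 ✓
  u=0, v=0, w=1, x=0: formula gives 0, G = 0 ✓
  u=0, v=0, w=1, x=1: formula gives 0, G = 0 ✓
  …
  u=0, v=1, w=0, x=1: formula gives 0, but G = 1 ✗
Since they disagree at (0,1,0,1), the expression is not a correct formula for G.

No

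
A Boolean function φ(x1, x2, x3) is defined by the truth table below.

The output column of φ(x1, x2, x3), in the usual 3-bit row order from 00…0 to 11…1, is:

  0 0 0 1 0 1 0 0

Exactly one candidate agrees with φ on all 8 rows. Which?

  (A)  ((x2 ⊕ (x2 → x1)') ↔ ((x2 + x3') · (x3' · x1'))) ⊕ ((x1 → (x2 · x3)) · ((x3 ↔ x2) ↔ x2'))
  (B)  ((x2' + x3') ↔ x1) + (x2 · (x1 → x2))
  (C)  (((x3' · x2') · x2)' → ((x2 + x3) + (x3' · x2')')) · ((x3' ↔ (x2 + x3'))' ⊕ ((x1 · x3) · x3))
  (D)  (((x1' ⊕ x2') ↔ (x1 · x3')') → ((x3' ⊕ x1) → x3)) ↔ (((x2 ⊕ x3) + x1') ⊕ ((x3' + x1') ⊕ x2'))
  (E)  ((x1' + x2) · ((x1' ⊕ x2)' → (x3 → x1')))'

C

(A) fails at (0,0,0): the formula yields 1, φ is 0.
(B) fails at (0,1,0): the formula yields 1, φ is 0.
(D) fails at (0,0,0): the formula yields 1, φ is 0.
(E) fails at (0,1,1): the formula yields 0, φ is 1.
That leaves (C). Evaluating it on every row reproduces the table of φ exactly.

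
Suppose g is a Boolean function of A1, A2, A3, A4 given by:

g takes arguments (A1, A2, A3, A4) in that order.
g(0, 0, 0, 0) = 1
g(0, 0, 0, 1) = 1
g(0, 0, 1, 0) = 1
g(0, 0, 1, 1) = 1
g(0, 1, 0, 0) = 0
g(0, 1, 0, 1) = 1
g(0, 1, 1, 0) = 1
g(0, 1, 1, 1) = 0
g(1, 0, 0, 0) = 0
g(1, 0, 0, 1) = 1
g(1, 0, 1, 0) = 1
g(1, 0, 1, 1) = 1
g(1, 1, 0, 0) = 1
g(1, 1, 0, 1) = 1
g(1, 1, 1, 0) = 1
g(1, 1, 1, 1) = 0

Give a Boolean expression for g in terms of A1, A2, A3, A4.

g(A1, A2, A3, A4) = NOT ((((((NOT A1 AND A2) AND NOT A3) AND NOT A4) OR (((NOT A1 AND A2) AND A3) AND A4)) OR (((A1 AND NOT A2) AND NOT A3) AND NOT A4)) OR (((A1 AND A2) AND A3) AND A4))

The 0-rows are (0,1,0,0), (0,1,1,1), (1,0,0,0), (1,1,1,1). Take each as a conjunction (¬A1·A2·¬A3·¬A4, ¬A1·A2·A3·A4, A1·¬A2·¬A3·¬A4, A1·A2·A3·A4), form their disjunction, and complement — that gives a formula that is 1 everywhere g is.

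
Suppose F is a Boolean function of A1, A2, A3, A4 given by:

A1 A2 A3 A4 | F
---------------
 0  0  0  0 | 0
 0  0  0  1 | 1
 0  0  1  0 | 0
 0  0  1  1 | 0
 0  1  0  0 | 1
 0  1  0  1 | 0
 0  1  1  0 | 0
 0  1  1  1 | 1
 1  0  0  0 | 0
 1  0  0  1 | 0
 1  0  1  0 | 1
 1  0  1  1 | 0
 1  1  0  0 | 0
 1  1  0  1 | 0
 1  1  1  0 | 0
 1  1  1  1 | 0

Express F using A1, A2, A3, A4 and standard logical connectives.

F(A1, A2, A3, A4) = (((((~A1 & ~A2) & ~A3) & A4) | (((~A1 & A2) & ~A3) & ~A4)) | (((~A1 & A2) & A3) & A4)) | (((A1 & ~A2) & A3) & ~A4)

Collect the rows where F=1 — (0,0,0,1), (0,1,0,0), (0,1,1,1), (1,0,1,0) — and write one minterm per row: ¬A1·¬A2·¬A3·A4, ¬A1·A2·¬A3·¬A4, ¬A1·A2·A3·A4, A1·¬A2·A3·¬A4. Their union (logical OR) reproduces the table exactly.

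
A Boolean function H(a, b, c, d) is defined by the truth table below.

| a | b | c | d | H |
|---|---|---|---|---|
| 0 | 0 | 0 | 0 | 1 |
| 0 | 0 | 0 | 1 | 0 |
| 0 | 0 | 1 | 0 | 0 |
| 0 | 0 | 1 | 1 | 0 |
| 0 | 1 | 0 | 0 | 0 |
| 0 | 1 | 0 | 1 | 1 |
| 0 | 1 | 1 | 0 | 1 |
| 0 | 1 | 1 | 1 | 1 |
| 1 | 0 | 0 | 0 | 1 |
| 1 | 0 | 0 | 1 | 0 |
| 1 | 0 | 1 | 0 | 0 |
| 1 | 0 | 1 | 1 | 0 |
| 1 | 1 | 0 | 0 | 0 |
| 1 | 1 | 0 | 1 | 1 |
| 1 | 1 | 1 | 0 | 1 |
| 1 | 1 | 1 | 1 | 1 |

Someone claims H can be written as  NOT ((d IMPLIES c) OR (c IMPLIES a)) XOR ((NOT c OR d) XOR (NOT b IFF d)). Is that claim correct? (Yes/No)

Test each input against both H and the formula:
  a=0, b=0, c=0, d=0: formula gives 1, H = 1 ✓
  a=0, b=0, c=0, d=1: formula gives 0, H = 0 ✓
  a=0, b=0, c=1, d=0: formula gives 0, H = 0 ✓
  a=0, b=0, c=1, d=1: formula gives 0, H = 0 ✓
  … (the remaining 12 rows also agree.)
No disagreement on any input; they are logically equivalent.

Yes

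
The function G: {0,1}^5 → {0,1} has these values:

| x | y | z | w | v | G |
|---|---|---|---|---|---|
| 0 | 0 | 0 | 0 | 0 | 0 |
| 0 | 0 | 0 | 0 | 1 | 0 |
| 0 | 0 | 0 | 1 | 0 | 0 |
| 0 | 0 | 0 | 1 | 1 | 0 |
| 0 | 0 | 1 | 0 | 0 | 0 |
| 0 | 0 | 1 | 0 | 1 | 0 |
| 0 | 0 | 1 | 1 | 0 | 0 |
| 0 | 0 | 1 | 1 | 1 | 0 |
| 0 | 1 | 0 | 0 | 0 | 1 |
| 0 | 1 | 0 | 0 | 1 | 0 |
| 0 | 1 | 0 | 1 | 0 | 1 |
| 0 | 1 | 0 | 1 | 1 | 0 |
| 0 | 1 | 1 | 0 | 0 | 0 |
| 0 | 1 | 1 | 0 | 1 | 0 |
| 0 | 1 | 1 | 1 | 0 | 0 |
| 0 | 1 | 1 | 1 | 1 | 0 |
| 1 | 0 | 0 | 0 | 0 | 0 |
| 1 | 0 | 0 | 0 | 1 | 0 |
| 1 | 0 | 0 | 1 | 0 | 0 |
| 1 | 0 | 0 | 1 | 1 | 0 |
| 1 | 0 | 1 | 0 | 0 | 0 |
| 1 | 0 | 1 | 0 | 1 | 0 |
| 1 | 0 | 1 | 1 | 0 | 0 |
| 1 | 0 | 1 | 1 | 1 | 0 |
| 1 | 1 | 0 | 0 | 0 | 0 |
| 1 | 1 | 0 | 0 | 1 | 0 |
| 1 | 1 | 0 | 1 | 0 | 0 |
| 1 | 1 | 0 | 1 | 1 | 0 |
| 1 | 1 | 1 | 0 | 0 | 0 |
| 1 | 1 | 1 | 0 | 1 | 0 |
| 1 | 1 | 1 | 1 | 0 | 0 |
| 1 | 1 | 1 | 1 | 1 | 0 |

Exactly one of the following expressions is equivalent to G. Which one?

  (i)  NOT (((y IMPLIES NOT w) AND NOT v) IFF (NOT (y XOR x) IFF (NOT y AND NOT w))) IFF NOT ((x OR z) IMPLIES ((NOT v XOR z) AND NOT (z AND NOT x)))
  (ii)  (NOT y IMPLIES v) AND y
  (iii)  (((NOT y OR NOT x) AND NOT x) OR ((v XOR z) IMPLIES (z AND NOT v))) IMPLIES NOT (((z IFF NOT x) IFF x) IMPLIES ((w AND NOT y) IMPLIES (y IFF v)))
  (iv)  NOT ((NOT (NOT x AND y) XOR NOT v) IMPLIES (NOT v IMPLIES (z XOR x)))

(i) fails at (0,0,0,0,0): the formula yields 1, G is 0.
(ii) fails at (0,1,0,0,1): the formula yields 1, G is 0.
(iii) fails at (0,0,0,1,1): the formula yields 1, G is 0.
Only (iv) survives; checking it on all 32 rows confirms it matches G.

iv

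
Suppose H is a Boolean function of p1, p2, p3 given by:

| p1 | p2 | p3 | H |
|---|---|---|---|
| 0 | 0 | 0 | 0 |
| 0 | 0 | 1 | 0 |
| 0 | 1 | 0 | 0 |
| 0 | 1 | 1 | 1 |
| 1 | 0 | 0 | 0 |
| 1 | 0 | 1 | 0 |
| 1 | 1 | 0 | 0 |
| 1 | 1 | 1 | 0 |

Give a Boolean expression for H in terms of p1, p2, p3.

H(p1, p2, p3) = (NOT p1 AND p2) AND p3

Only row (0,1,1) gives 1. That row's minterm ¬p1·p2·p3 is H directly.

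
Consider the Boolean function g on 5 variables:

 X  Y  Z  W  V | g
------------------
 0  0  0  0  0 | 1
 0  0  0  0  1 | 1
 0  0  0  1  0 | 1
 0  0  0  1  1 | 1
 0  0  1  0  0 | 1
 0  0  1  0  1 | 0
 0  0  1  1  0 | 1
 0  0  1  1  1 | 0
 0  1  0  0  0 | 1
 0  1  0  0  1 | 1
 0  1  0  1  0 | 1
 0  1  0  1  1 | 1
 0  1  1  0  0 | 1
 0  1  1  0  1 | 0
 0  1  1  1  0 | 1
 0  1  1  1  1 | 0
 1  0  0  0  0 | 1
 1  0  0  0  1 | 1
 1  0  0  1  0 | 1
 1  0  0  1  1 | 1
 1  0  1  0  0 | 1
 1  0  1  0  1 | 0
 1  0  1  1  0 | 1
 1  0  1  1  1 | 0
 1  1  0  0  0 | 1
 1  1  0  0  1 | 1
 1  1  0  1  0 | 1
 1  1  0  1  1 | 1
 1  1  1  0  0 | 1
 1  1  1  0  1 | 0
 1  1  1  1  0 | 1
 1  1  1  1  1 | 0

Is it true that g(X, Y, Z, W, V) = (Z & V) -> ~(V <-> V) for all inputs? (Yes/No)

Evaluate (Z & V) -> ~(V <-> V) on each row and compare to g:
  X=0, Y=0, Z=0, W=0, V=0: formula gives 1, g = 1 ✓
  X=0, Y=0, Z=0, W=0, V=1: formula gives 1, g = 1 ✓
  X=0, Y=0, Z=0, W=1, V=0: formula gives 1, g = 1 ✓
  X=0, Y=0, Z=0, W=1, V=1: formula gives 1, g = 1 ✓
  …and likewise for the remaining 28 rows.
All 32 rows match — the expression computes g exactly.

Yes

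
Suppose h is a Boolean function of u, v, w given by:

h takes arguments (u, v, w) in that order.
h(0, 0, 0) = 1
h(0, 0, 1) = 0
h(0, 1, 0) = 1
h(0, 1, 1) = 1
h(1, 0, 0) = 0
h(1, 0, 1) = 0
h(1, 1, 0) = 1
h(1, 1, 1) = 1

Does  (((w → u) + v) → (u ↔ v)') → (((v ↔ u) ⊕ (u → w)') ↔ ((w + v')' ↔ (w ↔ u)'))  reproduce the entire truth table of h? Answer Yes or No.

Yes

Evaluate (((w → u) + v) → (u ↔ v)') → (((v ↔ u) ⊕ (u → w)') ↔ ((w + v')' ↔ (w ↔ u)')) on each row and compare to h:
  u=0, v=0, w=0: formula gives 1, h = 1 ✓
  u=0, v=0, w=1: formula gives 0, h = 0 ✓
  u=0, v=1, w=0: formula gives 1, h = 1 ✓
  u=0, v=1, w=1: formula gives 1, h = 1 ✓
  u=1, v=0, w=0: formula gives 0, h = 0 ✓
  … (the remaining 3 rows also agree.)
No disagreement on any input; they are logically equivalent.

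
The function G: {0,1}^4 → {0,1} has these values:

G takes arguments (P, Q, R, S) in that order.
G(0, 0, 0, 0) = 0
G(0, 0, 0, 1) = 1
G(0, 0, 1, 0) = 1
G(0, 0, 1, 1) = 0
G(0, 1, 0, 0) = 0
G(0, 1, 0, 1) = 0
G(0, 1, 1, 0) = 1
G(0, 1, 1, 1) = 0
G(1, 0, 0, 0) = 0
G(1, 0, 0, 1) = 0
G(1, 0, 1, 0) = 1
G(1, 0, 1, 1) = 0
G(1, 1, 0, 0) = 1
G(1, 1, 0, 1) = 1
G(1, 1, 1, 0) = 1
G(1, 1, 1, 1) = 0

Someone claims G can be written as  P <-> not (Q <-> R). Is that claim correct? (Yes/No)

Check the formula against G row by row:
  P=0, Q=0, R=0, S=0: formula gives 1, but G = 0 ✗
Since they disagree at (0,0,0,0), the expression is not a correct formula for G.

No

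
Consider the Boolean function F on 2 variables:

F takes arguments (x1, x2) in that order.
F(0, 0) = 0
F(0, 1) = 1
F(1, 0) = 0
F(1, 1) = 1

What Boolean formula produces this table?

F(x1, x2) = x2

The output simply equals x2.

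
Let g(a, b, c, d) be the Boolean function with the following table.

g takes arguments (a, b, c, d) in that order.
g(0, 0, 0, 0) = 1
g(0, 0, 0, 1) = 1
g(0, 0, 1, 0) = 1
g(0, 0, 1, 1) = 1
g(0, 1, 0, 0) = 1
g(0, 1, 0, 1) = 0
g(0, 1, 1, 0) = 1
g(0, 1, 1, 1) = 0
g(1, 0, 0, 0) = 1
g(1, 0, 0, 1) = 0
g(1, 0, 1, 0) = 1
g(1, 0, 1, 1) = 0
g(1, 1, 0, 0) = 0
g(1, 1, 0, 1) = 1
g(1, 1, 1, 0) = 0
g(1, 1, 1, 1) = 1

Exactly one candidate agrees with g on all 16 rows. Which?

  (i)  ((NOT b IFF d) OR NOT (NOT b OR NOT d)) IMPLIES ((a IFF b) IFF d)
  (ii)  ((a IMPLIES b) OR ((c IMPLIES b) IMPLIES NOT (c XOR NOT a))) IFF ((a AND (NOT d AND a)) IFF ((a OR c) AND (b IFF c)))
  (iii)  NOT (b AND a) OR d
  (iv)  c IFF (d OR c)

(ii): at (0,1,0,1) it gives 1, but g = 0 — eliminated.
(iii): at (0,1,0,1) it gives 1, but g = 0 — eliminated.
(iv): at (0,0,0,1) it gives 0, but g = 1 — eliminated.
Only (i) survives; checking it on all 16 rows confirms it matches g.

i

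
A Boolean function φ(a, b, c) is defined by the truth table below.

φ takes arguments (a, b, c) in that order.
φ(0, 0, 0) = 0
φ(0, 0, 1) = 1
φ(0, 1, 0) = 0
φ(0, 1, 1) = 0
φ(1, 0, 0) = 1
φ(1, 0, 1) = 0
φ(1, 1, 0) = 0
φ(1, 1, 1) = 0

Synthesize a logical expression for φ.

φ(a, b, c) = ((a' · b') · c) + ((a · b') · c')

The 1-rows are (0,0,1), (1,0,0). Each contributes one minterm — ¬a·¬b·c; a·¬b·¬c — and their disjunction is a sum-of-products form of φ.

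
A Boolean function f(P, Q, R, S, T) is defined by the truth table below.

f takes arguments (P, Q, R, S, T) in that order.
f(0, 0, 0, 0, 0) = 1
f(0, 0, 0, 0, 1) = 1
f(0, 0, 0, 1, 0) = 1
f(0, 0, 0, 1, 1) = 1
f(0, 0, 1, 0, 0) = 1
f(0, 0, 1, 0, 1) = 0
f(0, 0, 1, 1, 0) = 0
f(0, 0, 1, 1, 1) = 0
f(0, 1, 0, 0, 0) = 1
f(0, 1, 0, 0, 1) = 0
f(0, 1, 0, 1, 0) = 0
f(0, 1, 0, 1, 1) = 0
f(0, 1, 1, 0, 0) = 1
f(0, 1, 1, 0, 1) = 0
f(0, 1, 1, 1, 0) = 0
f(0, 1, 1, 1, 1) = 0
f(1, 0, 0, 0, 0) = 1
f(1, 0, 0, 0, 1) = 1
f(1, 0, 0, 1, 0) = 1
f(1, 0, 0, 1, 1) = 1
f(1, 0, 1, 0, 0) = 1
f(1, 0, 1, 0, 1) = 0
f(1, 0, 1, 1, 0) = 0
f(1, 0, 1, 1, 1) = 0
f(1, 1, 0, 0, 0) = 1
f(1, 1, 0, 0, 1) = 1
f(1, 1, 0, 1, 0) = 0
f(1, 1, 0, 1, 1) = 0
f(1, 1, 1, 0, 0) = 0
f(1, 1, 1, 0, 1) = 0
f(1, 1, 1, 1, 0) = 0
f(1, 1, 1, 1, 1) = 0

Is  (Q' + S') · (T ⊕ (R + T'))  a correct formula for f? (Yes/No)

Check the formula against f row by row:
  P=0, Q=0, R=0, S=0, T=0: formula gives 1, f = 1 ✓
  P=0, Q=0, R=0, S=0, T=1: formula gives 1, f = 1 ✓
  P=0, Q=0, R=0, S=1, T=0: formula gives 1, f = 1 ✓
  P=0, Q=0, R=0, S=1, T=1: formula gives 1, f = 1 ✓
  …
  P=0, Q=0, R=1, S=1, T=0: formula gives 1, but f = 0 ✗
A single disagreement suffices: at (0,0,1,1,0) they differ, so the formula does not compute f.

No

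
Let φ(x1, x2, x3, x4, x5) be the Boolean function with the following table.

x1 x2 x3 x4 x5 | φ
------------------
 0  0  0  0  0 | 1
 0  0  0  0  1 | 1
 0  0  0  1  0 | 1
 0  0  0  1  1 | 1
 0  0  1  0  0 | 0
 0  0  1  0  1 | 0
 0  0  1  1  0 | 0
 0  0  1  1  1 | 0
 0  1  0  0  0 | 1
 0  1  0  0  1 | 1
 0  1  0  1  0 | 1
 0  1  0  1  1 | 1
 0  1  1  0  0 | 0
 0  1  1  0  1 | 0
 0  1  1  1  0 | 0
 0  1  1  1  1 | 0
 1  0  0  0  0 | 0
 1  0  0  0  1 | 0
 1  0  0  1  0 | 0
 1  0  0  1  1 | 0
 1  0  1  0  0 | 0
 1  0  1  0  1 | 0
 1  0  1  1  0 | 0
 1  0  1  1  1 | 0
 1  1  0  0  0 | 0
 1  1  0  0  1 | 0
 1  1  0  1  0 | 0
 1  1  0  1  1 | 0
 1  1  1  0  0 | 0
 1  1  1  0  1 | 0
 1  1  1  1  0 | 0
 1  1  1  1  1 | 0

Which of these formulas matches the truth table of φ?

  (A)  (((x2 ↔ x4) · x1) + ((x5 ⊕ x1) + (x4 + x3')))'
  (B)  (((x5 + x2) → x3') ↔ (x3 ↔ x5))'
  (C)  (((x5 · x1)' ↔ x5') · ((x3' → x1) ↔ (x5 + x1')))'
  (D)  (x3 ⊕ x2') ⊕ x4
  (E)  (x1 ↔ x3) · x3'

(A): at (0,0,0,0,0) it gives 0, but φ = 1 — eliminated.
(B): at (0,0,0,0,0) it gives 0, but φ = 1 — eliminated.
(C): at (0,0,1,0,1) it gives 1, but φ = 0 — eliminated.
(D): at (0,0,0,1,0) it gives 0, but φ = 1 — eliminated.
(E) is the remaining candidate, and it agrees with φ on all 32 inputs.

E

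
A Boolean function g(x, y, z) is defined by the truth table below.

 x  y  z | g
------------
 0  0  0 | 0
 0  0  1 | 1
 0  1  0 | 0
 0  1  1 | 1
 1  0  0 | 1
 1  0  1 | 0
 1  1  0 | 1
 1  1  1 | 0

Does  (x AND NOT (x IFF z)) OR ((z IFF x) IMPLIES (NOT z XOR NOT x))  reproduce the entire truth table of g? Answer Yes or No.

Test each input against both g and the formula:
  x=0, y=0, z=0: formula gives 0, g = 0 ✓
  x=0, y=0, z=1: formula gives 1, g = 1 ✓
  x=0, y=1, z=0: formula gives 0, g = 0 ✓
  x=0, y=1, z=1: formula gives 1, g = 1 ✓
  x=1, y=0, z=0: formula gives 1, g = 1 ✓
  …and likewise for the remaining 3 rows.
No disagreement on any input; they are logically equivalent.

Yes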